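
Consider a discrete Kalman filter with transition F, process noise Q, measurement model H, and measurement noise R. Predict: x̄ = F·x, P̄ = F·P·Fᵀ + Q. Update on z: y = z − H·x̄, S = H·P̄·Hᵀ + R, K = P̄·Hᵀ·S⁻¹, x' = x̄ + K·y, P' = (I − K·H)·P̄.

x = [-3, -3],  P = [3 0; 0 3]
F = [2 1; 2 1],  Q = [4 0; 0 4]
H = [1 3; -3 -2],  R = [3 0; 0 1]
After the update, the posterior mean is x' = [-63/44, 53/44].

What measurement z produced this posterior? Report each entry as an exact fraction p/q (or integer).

x̄ = F·x = [-9, -9]
P̄ = F·P·Fᵀ + Q = [19 15; 15 19]
S = H·P̄·Hᵀ + R = [283 -336; -336 428]
K = P̄·Hᵀ·S⁻¹ = [-460/2057 -3117/8228; 732/2057 703/8228]
x' − x̄ = [333/44, 449/44] = K·y
y = (KᵀK)⁻¹·Kᵀ·(x' − x̄) = [39, -43]
z = y + H·x̄ = [39, -43] + [-36, 45] = [3, 2]

z = [3, 2]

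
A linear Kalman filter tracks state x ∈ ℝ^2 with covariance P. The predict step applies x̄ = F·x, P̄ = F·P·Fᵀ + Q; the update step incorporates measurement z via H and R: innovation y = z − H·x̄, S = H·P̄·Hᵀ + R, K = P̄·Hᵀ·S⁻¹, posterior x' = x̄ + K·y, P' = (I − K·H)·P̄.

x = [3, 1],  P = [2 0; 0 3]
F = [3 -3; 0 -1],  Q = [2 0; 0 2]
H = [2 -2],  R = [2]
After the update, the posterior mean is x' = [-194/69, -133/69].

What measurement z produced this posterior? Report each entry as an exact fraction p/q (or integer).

z = [-2]

x̄ = F·x = [6, -1]
P̄ = F·P·Fᵀ + Q = [47 9; 9 5]
S = H·P̄·Hᵀ + R = [138]
K = P̄·Hᵀ·S⁻¹ = [38/69; 4/69]
x' − x̄ = [-608/69, -64/69] = K·y
y = (KᵀK)⁻¹·Kᵀ·(x' − x̄) = [-16]
z = y + H·x̄ = [-16] + [14] = [-2]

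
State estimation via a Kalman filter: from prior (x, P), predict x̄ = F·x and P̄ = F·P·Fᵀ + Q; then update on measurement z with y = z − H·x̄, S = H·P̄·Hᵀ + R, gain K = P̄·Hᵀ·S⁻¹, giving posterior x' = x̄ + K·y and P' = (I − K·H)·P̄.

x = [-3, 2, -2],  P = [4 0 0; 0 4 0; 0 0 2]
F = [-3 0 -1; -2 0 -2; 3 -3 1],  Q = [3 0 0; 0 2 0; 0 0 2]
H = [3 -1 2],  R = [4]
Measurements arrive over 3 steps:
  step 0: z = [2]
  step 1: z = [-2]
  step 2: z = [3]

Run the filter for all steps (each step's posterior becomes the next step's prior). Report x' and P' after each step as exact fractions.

step 0: x' = [2348/191, 1936/191, -2389/191], P' = [7470/191 5310/191 -8512/191; 5310/191 4962/191 -5480/191; -8512/191 -5480/191 10160/191]
step 1: x' = [-710252/350597, -501868/350597, 431905/350597], P' = [3400658/350597 -1598806/350597 -5713004/350597; -1598806/350597 4831958/350597 4798584/350597; -5713004/350597 4798584/350597 11029750/350597]
step 2: x' = [544059341/137412701, 19691666/137412701, -593920979/137412701], P' = [2755426954/137412701 -2151164486/137412701 -5181189472/137412701; -2151164486/137412701 3548980390/137412701 5046112840/137412701; -5181189472/137412701 5046112840/137412701 10411989096/137412701]

step 0: x̄ = F·x = [11, 10, -17]
step 0: P̄ = F·P·Fᵀ + Q = [41 28 -38; 28 26 -28; -38 -28 76]
step 0: y = z − H·x̄ = [13]
step 0: S = H·P̄·Hᵀ + R = [191]
step 0: K = P̄·Hᵀ·S⁻¹ = [19/191; 2/191; 66/191]
step 0: x' = x̄ + K·y = [2348/191, 1936/191, -2389/191]
step 0: P' = (I − K·H)·P̄ = [7470/191 5310/191 -8512/191; 5310/191 4962/191 -5480/191; -8512/191 -5480/191 10160/191]
step 1: x̄ = F·x = [-4655/191, 82/191, -1153/191]
step 1: P̄ = F·P·Fᵀ + Q = [26891/191 -2956/191 5032/191; -2956/191 2806/191 1936/191; 5032/191 1936/191 8658/191]
step 1: y = z − H·x̄ = [15971/191]
step 1: S = H·P̄·Hᵀ + R = [350597/191]
step 1: K = P̄·Hᵀ·S⁻¹ = [93693/350597; -7802/350597; 30476/350597]
step 1: x' = x̄ + K·y = [-710252/350597, -501868/350597, 431905/350597]
step 1: P' = (I − K·H)·P̄ = [3400658/350597 -1598806/350597 -5713004/350597; -1598806/350597 4831958/350597 4798584/350597; -5713004/350597 4798584/350597 11029750/350597]
step 2: x̄ = F·x = [1698851/350597, 556694/350597, -193247/350597]
step 2: P̄ = F·P·Fᵀ + Q = [8409439/350597 -3240584/350597 -7351150/350597; -3240584/350597 12718794/350597 22439252/350597; -7351150/350597 22439252/350597 51533468/350597]
step 2: y = z − H·x̄ = [-3101574/350597]
step 2: S = H·P̄·Hᵀ + R = [137412701/350597]
step 2: K = P̄·Hᵀ·S⁻¹ = [13766601/137412701; 22437958/137412701; 58574234/137412701]
step 2: x' = x̄ + K·y = [544059341/137412701, 19691666/137412701, -593920979/137412701]
step 2: P' = (I − K·H)·P̄ = [2755426954/137412701 -2151164486/137412701 -5181189472/137412701; -2151164486/137412701 3548980390/137412701 5046112840/137412701; -5181189472/137412701 5046112840/137412701 10411989096/137412701]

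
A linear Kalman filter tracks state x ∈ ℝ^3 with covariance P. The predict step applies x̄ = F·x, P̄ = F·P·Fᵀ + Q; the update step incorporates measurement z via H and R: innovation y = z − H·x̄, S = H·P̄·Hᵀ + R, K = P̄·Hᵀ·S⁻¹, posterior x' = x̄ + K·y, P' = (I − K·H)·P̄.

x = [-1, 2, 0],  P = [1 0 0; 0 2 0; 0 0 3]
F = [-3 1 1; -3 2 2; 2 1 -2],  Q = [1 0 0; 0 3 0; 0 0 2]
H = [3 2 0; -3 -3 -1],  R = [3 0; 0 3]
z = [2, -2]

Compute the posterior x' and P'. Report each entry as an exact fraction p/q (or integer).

x̄ = F·x = [5, 7, 0]
P̄ = F·P·Fᵀ + Q = [15 19 -10; 19 32 -14; -10 -14 20]
y = z − H·x̄ = [-27, 34]
S = H·P̄·Hᵀ + R = [494 -554; -554 644]
K = P̄·Hᵀ·S⁻¹ = [207/935 89/1870; 9/110 -8/55; -712/935 -537/935]
x' = x̄ + K·y = [599/935, -17/110, 966/935]
P' = (I − K·H)·P̄ = [938/935 -129/110 342/935; -129/110 207/110 -93/55; 342/935 -93/55 5328/935]

x' = [599/935, -17/110, 966/935]
P' = [938/935 -129/110 342/935; -129/110 207/110 -93/55; 342/935 -93/55 5328/935]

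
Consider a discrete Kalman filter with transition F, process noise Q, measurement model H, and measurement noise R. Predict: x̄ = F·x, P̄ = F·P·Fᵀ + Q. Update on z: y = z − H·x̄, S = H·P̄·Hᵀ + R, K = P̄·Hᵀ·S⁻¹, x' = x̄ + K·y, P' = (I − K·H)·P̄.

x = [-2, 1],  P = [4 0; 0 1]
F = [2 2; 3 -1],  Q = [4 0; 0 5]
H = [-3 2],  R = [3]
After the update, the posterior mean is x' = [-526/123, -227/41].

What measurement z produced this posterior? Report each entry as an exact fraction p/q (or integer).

z = [2]

x̄ = F·x = [-2, -7]
P̄ = F·P·Fᵀ + Q = [24 22; 22 42]
S = H·P̄·Hᵀ + R = [123]
K = P̄·Hᵀ·S⁻¹ = [-28/123; 6/41]
x' − x̄ = [-280/123, 60/41] = K·y
y = (KᵀK)⁻¹·Kᵀ·(x' − x̄) = [10]
z = y + H·x̄ = [10] + [-8] = [2]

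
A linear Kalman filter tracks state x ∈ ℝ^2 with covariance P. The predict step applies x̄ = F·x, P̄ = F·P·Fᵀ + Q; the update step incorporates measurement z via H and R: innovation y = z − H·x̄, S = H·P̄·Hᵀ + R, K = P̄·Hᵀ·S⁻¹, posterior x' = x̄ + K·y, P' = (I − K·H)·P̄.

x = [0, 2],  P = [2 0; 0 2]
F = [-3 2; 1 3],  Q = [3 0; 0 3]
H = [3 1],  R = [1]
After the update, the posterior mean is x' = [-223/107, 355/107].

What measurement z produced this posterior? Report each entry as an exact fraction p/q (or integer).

z = [-3]

x̄ = F·x = [4, 6]
P̄ = F·P·Fᵀ + Q = [29 6; 6 23]
S = H·P̄·Hᵀ + R = [321]
K = P̄·Hᵀ·S⁻¹ = [31/107; 41/321]
x' − x̄ = [-651/107, -287/107] = K·y
y = (KᵀK)⁻¹·Kᵀ·(x' − x̄) = [-21]
z = y + H·x̄ = [-21] + [18] = [-3]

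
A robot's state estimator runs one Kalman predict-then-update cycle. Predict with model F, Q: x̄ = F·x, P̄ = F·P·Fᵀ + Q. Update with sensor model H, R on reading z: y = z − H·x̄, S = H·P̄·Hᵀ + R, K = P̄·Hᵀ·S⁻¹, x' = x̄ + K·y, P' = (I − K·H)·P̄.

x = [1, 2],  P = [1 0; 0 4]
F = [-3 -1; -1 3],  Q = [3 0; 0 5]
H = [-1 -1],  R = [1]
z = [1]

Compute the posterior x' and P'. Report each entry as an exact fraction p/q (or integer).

x̄ = F·x = [-5, 5]
P̄ = F·P·Fᵀ + Q = [16 -9; -9 42]
y = z − H·x̄ = [1]
S = H·P̄·Hᵀ + R = [41]
K = P̄·Hᵀ·S⁻¹ = [-7/41; -33/41]
x' = x̄ + K·y = [-212/41, 172/41]
P' = (I − K·H)·P̄ = [607/41 -600/41; -600/41 633/41]

x' = [-212/41, 172/41]
P' = [607/41 -600/41; -600/41 633/41]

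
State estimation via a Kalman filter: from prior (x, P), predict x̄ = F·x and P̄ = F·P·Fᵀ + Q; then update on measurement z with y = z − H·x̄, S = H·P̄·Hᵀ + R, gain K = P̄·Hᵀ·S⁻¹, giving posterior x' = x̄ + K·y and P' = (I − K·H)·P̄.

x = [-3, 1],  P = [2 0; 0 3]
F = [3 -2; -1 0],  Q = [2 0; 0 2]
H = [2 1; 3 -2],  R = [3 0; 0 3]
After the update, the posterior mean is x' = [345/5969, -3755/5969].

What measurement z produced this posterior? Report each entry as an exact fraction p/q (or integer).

x̄ = F·x = [-11, 3]
P̄ = F·P·Fᵀ + Q = [32 -6; -6 4]
S = H·P̄·Hᵀ + R = [111 190; 190 379]
K = P̄·Hᵀ·S⁻¹ = [1462/5969 968/5969; 1908/5969 -1366/5969]
x' − x̄ = [66004/5969, -21662/5969] = K·y
y = (KᵀK)⁻¹·Kᵀ·(x' − x̄) = [18, 41]
z = y + H·x̄ = [18, 41] + [-19, -39] = [-1, 2]

z = [-1, 2]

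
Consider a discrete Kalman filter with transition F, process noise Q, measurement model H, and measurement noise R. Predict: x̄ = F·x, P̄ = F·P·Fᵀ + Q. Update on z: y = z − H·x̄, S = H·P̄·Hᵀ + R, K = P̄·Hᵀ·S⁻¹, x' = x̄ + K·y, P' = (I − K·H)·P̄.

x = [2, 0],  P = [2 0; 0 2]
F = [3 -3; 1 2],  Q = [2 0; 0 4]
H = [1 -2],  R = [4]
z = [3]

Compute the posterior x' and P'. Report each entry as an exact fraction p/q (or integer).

x' = [391/61, 105/61]
P' = [1068/61 484/61; 484/61 276/61]

x̄ = F·x = [6, 2]
P̄ = F·P·Fᵀ + Q = [38 -6; -6 14]
y = z − H·x̄ = [1]
S = H·P̄·Hᵀ + R = [122]
K = P̄·Hᵀ·S⁻¹ = [25/61; -17/61]
x' = x̄ + K·y = [391/61, 105/61]
P' = (I − K·H)·P̄ = [1068/61 484/61; 484/61 276/61]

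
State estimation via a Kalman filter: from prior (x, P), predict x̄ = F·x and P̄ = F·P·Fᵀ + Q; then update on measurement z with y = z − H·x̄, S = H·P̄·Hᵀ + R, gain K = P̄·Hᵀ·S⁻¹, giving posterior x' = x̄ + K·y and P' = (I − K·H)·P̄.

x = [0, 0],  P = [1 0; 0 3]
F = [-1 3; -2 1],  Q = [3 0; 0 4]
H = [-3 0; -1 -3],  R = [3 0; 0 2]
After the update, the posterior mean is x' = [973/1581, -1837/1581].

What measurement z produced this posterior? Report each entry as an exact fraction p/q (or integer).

z = [-2, 3]

x̄ = F·x = [0, 0]
P̄ = F·P·Fᵀ + Q = [31 11; 11 11]
S = H·P̄·Hᵀ + R = [282 192; 192 198]
K = P̄·Hᵀ·S⁻¹ = [-1021/3162 -16/1581; 319/3162 -506/1581]
x' − x̄ = [973/1581, -1837/1581] = K·y
y = (KᵀK)⁻¹·Kᵀ·(x' − x̄) = [-2, 3]
z = y + H·x̄ = [-2, 3] + [0, 0] = [-2, 3]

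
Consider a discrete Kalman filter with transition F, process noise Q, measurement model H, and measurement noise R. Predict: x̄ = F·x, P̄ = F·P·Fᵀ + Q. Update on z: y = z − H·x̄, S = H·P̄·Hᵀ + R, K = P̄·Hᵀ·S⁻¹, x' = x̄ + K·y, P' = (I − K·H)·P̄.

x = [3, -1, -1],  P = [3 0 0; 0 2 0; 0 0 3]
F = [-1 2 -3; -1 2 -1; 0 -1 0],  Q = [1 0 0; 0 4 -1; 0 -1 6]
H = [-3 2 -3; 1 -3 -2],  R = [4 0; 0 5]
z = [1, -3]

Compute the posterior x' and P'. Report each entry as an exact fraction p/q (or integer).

x̄ = F·x = [-2, -4, 1]
P̄ = F·P·Fᵀ + Q = [39 20 -4; 20 18 -5; -4 -5 8]
y = z − H·x̄ = [6, -11]
S = H·P̄·Hᵀ + R = [247 6; 6 74]
K = P̄·Hᵀ·S⁻¹ = [-338/1303 -403/2606; -261/9121 -2937/9121; -799/9121 -1103/18242]
x' = x̄ + K·y = [-4835/2606, -5743/9121, 20787/18242]
P' = (I − K·H)·P̄ = [52455/2606 18182/1303 -27311/2606; 18182/1303 91341/9121 -66032/9121; -27311/2606 -66032/9121 105265/18242]

x' = [-4835/2606, -5743/9121, 20787/18242]
P' = [52455/2606 18182/1303 -27311/2606; 18182/1303 91341/9121 -66032/9121; -27311/2606 -66032/9121 105265/18242]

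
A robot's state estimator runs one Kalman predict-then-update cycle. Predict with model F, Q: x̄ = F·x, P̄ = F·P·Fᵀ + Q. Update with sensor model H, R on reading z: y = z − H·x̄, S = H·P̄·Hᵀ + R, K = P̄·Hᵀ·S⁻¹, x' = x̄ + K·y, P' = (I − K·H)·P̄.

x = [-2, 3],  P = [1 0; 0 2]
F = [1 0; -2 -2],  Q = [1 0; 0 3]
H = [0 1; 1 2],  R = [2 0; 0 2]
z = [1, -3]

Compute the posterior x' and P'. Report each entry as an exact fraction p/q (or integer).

x̄ = F·x = [-2, -2]
P̄ = F·P·Fᵀ + Q = [2 -2; -2 15]
y = z − H·x̄ = [3, 3]
S = H·P̄·Hᵀ + R = [17 28; 28 56]
K = P̄·Hᵀ·S⁻¹ = [-1/3 11/84; 1/3 1/3]
x' = x̄ + K·y = [-73/28, 0]
P' = (I − K·H)·P̄ = [67/42 -2/3; -2/3 2/3]

x' = [-73/28, 0]
P' = [67/42 -2/3; -2/3 2/3]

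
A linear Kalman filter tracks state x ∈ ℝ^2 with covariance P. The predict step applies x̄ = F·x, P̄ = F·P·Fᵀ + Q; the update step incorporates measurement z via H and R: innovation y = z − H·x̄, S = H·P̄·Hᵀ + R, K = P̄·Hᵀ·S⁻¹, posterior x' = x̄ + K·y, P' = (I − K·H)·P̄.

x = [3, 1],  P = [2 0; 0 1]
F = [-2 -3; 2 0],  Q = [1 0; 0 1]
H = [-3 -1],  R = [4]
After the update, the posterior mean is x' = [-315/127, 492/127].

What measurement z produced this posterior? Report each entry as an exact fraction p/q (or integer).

x̄ = F·x = [-9, 6]
P̄ = F·P·Fᵀ + Q = [18 -8; -8 9]
S = H·P̄·Hᵀ + R = [127]
K = P̄·Hᵀ·S⁻¹ = [-46/127; 15/127]
x' − x̄ = [828/127, -270/127] = K·y
y = (KᵀK)⁻¹·Kᵀ·(x' − x̄) = [-18]
z = y + H·x̄ = [-18] + [21] = [3]

z = [3]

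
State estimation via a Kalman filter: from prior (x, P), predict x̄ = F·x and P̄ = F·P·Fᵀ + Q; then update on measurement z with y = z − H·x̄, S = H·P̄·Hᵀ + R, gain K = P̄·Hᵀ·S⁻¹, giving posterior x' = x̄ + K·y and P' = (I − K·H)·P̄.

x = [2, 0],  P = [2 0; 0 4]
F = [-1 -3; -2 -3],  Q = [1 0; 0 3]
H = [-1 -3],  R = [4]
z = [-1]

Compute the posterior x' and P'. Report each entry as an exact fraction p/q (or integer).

x̄ = F·x = [-2, -4]
P̄ = F·P·Fᵀ + Q = [39 40; 40 47]
y = z − H·x̄ = [-15]
S = H·P̄·Hᵀ + R = [706]
K = P̄·Hᵀ·S⁻¹ = [-159/706; -181/706]
x' = x̄ + K·y = [973/706, -109/706]
P' = (I − K·H)·P̄ = [2253/706 -539/706; -539/706 421/706]

x' = [973/706, -109/706]
P' = [2253/706 -539/706; -539/706 421/706]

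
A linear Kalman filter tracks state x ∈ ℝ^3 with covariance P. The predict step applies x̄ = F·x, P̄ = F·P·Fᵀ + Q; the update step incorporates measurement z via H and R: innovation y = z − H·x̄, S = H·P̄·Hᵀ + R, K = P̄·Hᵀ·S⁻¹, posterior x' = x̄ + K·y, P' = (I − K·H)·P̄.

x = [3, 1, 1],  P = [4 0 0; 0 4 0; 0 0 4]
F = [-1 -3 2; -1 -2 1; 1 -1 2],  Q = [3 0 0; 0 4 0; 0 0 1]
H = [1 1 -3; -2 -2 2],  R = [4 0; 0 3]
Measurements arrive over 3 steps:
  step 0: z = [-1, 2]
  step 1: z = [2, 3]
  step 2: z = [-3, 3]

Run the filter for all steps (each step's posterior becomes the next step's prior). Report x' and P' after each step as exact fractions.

step 0: x' = [-22993/45172, -3445/11293, 8945/45172], P' = [134121/45172 -14527/11293 45587/45172; -14527/11293 24800/11293 5455/11293; 45587/45172 5455/11293 51201/45172]
step 1: x' = [-2211947/1389955, -1603666/1389955, -2021979/1389955], P' = [237474876/84787255 -108607237/84787255 77604047/84787255; -108607237/84787255 185979424/84787255 40949301/84787255; 77604047/84787255 40949301/84787255 91317794/84787255]
step 2: x' = [-10175089533/149556111479, -90659098779/149556111479, 100372285086/149556111479], P' = [418809801075/149556111479 -191656001417/149556111479 136733579134/149556111479; -191656001417/149556111479 327947778832/149556111479 72048733265/149556111479; 136733579134/149556111479 72048733265/149556111479 160747889577/149556111479]

step 0: x̄ = F·x = [-4, -4, 4]
step 0: P̄ = F·P·Fᵀ + Q = [59 36 24; 36 28 12; 24 12 25]
step 0: y = z − H·x̄ = [19, -22]
step 0: S = H·P̄·Hᵀ + R = [172 -180; -180 451]
step 0: K = P̄·Hᵀ·S⁻¹ = [-15187/45172 -5071/11293; -1523/11293 -3212/11293; -21549/45172 -2701/11293]
step 0: x' = x̄ + K·y = [-22993/45172, -3445/11293, 8945/45172]
step 0: P' = (I − K·H)·P̄ = [134121/45172 -14527/11293 45587/45172; -14527/11293 24800/11293 5455/11293; 45587/45172 5455/11293 51201/45172]
step 1: x̄ = F·x = [82223/45172, 29749/22586, 8677/45172]
step 1: P̄ = F·P·Fᵀ + Q = [574405/45172 125841/22586 309939/45172; 125841/22586 87981/11293 35051/22586; 309939/45172 35051/22586 694581/45172]
step 1: y = z − H·x̄ = [-551/982, 100401/11293]
step 1: S = H·P̄·Hᵀ + R = [60667/491 -43332/491; -43332/491 1398071/11293]
step 1: K = P̄·Hᵀ·S⁻¹ = [-51972251/169574510 -34175728/84787255; -11368929/84787255 -24281924/84787255; -77700017/169574510 -18157036/84787255]
step 1: x' = x̄ + K·y = [-2211947/1389955, -1603666/1389955, -2021979/1389955]
step 1: P' = (I − K·H)·P̄ = [237474876/84787255 -108607237/84787255 77604047/84787255; -108607237/84787255 185979424/84787255 40949301/84787255; 77604047/84787255 40949301/84787255 91317794/84787255]
step 2: x̄ = F·x = [2978987/1389955, 679460/277991, -4652239/1389955]
step 2: P̄ = F·P·Fᵀ + Q = [1077471411/84787255 94698715/16957451 575354638/84787255; 94698715/16957451 131685028/16957451 28675249/16957451; 575354638/84787255 28675249/16957451 1237346189/84787255]
step 2: y = z − H·x̄ = [-24502869/1389955, 26226917/1389955]
step 2: S = H·P̄·Hᵀ + R = [9845763124/84787255 -7039997472/84787255; -7039997472/84787255 10185434261/84787255]
step 2: K = P̄·Hᵀ·S⁻¹ = [-45761734436/149556111479 -60280147016/149556111479; -19963605595/149556111479 -42828696100/149556111479; -68365339083/149556111479 -32022948548/149556111479]
step 2: x' = x̄ + K·y = [-10175089533/149556111479, -90659098779/149556111479, 100372285086/149556111479]
step 2: P' = (I − K·H)·P̄ = [418809801075/149556111479 -191656001417/149556111479 136733579134/149556111479; -191656001417/149556111479 327947778832/149556111479 72048733265/149556111479; 136733579134/149556111479 72048733265/149556111479 160747889577/149556111479]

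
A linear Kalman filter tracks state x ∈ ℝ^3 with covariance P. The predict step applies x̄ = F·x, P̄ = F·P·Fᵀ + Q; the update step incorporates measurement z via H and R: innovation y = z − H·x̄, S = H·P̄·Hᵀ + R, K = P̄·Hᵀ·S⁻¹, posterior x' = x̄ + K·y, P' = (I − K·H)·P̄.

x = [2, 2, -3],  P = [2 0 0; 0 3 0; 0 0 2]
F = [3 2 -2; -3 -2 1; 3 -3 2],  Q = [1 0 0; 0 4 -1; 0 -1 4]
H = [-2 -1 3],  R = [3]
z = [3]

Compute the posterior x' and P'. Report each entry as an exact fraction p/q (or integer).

x' = [768/65, -681/65, 346/65]
P' = [10363/325 -9656/325 3656/325; -9656/325 21719/650 -2797/325; 3656/325 -2797/325 1597/325]

x̄ = F·x = [16, -13, -6]
P̄ = F·P·Fᵀ + Q = [39 -34 -8; -34 36 3; -8 3 57]
y = z − H·x̄ = [40]
S = H·P̄·Hᵀ + R = [650]
K = P̄·Hᵀ·S⁻¹ = [-34/325; 41/650; 92/325]
x' = x̄ + K·y = [768/65, -681/65, 346/65]
P' = (I − K·H)·P̄ = [10363/325 -9656/325 3656/325; -9656/325 21719/650 -2797/325; 3656/325 -2797/325 1597/325]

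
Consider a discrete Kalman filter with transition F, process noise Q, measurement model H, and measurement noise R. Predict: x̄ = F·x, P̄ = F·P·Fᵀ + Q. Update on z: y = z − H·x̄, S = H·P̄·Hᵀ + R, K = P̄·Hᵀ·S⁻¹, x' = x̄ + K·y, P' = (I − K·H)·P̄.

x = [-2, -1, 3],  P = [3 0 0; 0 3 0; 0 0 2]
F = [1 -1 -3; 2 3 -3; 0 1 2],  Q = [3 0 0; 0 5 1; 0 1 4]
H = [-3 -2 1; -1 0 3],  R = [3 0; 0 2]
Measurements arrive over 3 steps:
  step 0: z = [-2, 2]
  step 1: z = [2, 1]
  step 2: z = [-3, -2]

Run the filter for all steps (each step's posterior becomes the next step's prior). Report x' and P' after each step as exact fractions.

step 0: x' = [11210/49387, 85207/98774, 35381/49387], P' = [162189/49387 -212187/49387 48531/49387; -212187/49387 633583/98774 -58112/49387; 48531/49387 -58112/49387 25133/49387]
step 1: x' = [-115991245/383385726, -60479983/127795242, 34708273/127795242], P' = [5364181861/1150157178 -2375982917/383385726 536221241/383385726; -2375982917/383385726 1151814547/127795242 -223914097/127795242; 536221241/383385726 -223914097/127795242 80800705/127795242]
step 2: x' = [3491203780555/5437671467486, 441313869063/2718835733743, -2473695218799/5437671467486], P' = [83652445154837/16313014402458 -18621008232617/2718835733743 8345488898893/5437671467486; -18621008232617/2718835733743 26991344272155/2718835733743 -5283280533225/2718835733743; 8345488898893/5437671467486 -5283280533225/2718835733743 3655040642043/5437671467486]

step 0: x̄ = F·x = [-10, -16, 5]
step 0: P̄ = F·P·Fᵀ + Q = [27 15 -15; 15 62 -2; -15 -2 15]
step 0: y = z − H·x̄ = [-69, -23]
step 0: S = H·P̄·Hᵀ + R = [787 318; 318 254]
step 0: K = P̄·Hᵀ·S⁻¹ = [-4554/49387 -8298/49387; -18378/49387 37851/98774; -1412/49387 13434/49387]
step 0: x' = x̄ + K·y = [11210/49387, 85207/98774, 35381/49387]
step 0: P' = (I − K·H)·P̄ = [162189/49387 -212187/49387 48531/49387; -212187/49387 633583/98774 -58112/49387; 48531/49387 -58112/49387 25133/49387]
step 1: x̄ = F·x = [-275073/98774, 88175/98774, 226731/98774]
step 1: P̄ = F·P·Fᵀ + Q = [1275709/98774 -1400187/98774 -584309/98774; -1400187/98774 3780823/98774 888755/98774; -584309/98774 888755/98774 764847/98774]
step 1: y = z − H·x̄ = [-339026/49387, -32942/3799]
step 1: S = H·P̄·Hᵀ + R = [5407216/49387 147379/3799; 147379/3799 456259/3799]
step 1: K = P̄·Hᵀ·S⁻¹ = [-37997393/575078589 -134547673/575078589; -75780137/191692863 90189011/191692863; -3796171/191692863 47746276/191692863]
step 1: x' = x̄ + K·y = [-115991245/383385726, -60479983/127795242, 34708273/127795242]
step 1: P' = (I − K·H)·P̄ = [5364181861/1150157178 -2375982917/383385726 536221241/383385726; -2375982917/383385726 1151814547/127795242 -223914097/127795242; 536221241/383385726 -223914097/127795242 80800705/127795242]
step 2: x̄ = F·x = [-246925753/383385726, -544338397/191692863, 8936563/127795242]
step 2: P̄ = F·P·Fᵀ + Q = [18238395349/1150157178 -11670166481/575078589 -2854685311/383385726; -11670166481/575078589 29242041386/575078589 2336498108/191692863; -2854685311/383385726 2336498108/191692863 1090541947/127795242]
step 2: y = z − H·x̄ = [-2047548857/191692863, -547063136/191692863]
step 2: S = H·P̄·Hᵀ + R = [63285811874/575078589 19502890067/575078589; 19502890067/575078589 80128471505/575078589]
step 2: K = P̄·Hᵀ·S⁻¹ = [-411461662738/8156507201229 -2135761266200/8156507201229; -1134314793228/2718835733743 1385583316471/2718835733743; -41383986956/2718835733743 654908256809/2718835733743]
step 2: x' = x̄ + K·y = [3491203780555/5437671467486, 441313869063/2718835733743, -2473695218799/5437671467486]
step 2: P' = (I − K·H)·P̄ = [83652445154837/16313014402458 -18621008232617/2718835733743 8345488898893/5437671467486; -18621008232617/2718835733743 26991344272155/2718835733743 -5283280533225/2718835733743; 8345488898893/5437671467486 -5283280533225/2718835733743 3655040642043/5437671467486]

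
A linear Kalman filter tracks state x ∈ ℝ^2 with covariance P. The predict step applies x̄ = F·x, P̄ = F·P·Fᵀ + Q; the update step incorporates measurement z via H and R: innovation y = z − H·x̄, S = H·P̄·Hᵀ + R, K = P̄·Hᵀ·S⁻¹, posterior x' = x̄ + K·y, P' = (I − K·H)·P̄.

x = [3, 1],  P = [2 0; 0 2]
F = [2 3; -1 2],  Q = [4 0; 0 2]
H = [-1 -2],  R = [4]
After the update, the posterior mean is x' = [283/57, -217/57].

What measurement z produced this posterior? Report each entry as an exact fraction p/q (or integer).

x̄ = F·x = [9, -1]
P̄ = F·P·Fᵀ + Q = [30 8; 8 12]
S = H·P̄·Hᵀ + R = [114]
K = P̄·Hᵀ·S⁻¹ = [-23/57; -16/57]
x' − x̄ = [-230/57, -160/57] = K·y
y = (KᵀK)⁻¹·Kᵀ·(x' − x̄) = [10]
z = y + H·x̄ = [10] + [-7] = [3]

z = [3]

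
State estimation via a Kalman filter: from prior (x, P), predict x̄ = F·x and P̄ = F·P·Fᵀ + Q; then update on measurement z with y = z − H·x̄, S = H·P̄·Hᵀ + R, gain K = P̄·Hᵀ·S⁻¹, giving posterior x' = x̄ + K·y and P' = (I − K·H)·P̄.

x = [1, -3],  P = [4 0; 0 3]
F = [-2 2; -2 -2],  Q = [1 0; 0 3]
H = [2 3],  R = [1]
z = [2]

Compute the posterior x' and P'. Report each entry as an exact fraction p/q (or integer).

x' = [-261/37, 397/74]
P' = [1994/111 -2647/222; -2647/222 3563/444]

x̄ = F·x = [-8, 4]
P̄ = F·P·Fᵀ + Q = [29 4; 4 31]
y = z − H·x̄ = [6]
S = H·P̄·Hᵀ + R = [444]
K = P̄·Hᵀ·S⁻¹ = [35/222; 101/444]
x' = x̄ + K·y = [-261/37, 397/74]
P' = (I − K·H)·P̄ = [1994/111 -2647/222; -2647/222 3563/444]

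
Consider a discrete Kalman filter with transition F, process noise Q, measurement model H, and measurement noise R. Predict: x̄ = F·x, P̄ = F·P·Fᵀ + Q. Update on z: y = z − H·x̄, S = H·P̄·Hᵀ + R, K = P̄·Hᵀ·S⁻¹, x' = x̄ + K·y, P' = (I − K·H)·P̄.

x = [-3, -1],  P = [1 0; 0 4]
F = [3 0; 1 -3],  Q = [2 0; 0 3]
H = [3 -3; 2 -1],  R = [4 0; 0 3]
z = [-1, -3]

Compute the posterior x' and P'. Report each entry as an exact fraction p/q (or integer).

x̄ = F·x = [-9, 0]
P̄ = F·P·Fᵀ + Q = [11 3; 3 40]
y = z − H·x̄ = [26, 15]
S = H·P̄·Hᵀ + R = [409 159; 159 75]
K = P̄·Hᵀ·S⁻¹ = [-407/1798 3955/5394; -973/1798 3743/5394]
x' = x̄ + K·y = [-241/62, -227/62]
P' = (I − K·H)·P̄ = [13493/5394 15121/5394; 15121/5394 19013/5394]

x' = [-241/62, -227/62]
P' = [13493/5394 15121/5394; 15121/5394 19013/5394]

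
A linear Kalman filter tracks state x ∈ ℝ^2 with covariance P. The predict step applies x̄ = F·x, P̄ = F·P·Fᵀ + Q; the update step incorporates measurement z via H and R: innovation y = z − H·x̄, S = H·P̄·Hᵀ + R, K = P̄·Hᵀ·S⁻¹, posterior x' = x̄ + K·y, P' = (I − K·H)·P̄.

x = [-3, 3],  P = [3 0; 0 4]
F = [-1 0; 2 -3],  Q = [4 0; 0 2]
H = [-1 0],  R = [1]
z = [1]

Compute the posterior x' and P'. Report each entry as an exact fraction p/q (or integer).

x̄ = F·x = [3, -15]
P̄ = F·P·Fᵀ + Q = [7 -6; -6 50]
y = z − H·x̄ = [4]
S = H·P̄·Hᵀ + R = [8]
K = P̄·Hᵀ·S⁻¹ = [-7/8; 3/4]
x' = x̄ + K·y = [-1/2, -12]
P' = (I − K·H)·P̄ = [7/8 -3/4; -3/4 91/2]

x' = [-1/2, -12]
P' = [7/8 -3/4; -3/4 91/2]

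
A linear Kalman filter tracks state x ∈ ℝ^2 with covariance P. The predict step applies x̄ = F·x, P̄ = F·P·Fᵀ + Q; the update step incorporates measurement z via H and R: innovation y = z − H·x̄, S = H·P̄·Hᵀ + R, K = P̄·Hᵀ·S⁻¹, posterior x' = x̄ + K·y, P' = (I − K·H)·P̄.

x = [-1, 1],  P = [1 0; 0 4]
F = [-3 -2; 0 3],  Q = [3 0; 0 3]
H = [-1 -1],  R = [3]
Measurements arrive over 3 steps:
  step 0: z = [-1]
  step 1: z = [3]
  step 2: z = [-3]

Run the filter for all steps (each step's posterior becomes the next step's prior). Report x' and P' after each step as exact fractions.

step 0: x̄ = F·x = [1, 3]
step 0: P̄ = F·P·Fᵀ + Q = [28 -24; -24 39]
step 0: y = z − H·x̄ = [3]
step 0: S = H·P̄·Hᵀ + R = [22]
step 0: K = P̄·Hᵀ·S⁻¹ = [-2/11; -15/22]
step 0: x' = x̄ + K·y = [5/11, 21/22]
step 0: P' = (I − K·H)·P̄ = [300/11 -294/11; -294/11 633/22]
step 1: x̄ = F·x = [-36/11, 63/22]
step 1: P̄ = F·P·Fᵀ + Q = [471/11 747/11; 747/11 5763/22]
step 1: y = z − H·x̄ = [57/22]
step 1: S = H·P̄·Hᵀ + R = [9759/22]
step 1: K = P̄·Hᵀ·S⁻¹ = [-812/3253; -2419/3253]
step 1: x' = x̄ + K·y = [-12750/3253, 3048/3253]
step 1: P' = (I − K·H)·P̄ = [49377/3253 -46941/3253; -46941/3253 54198/3253]
step 2: x̄ = F·x = [32154/3253, 9144/3253]
step 2: P̄ = F·P·Fᵀ + Q = [107652/3253 97281/3253; 97281/3253 497541/3253]
step 2: y = z − H·x̄ = [31539/3253]
step 2: S = H·P̄·Hᵀ + R = [809514/3253]
step 2: K = P̄·Hᵀ·S⁻¹ = [-68311/269838; -99137/134919]
step 2: x' = x̄ + K·y = [668297/89946, -193973/44973]
step 2: P' = (I − K·H)·P̄ = [1542107/89946 -736898/44973; -736898/44973 836035/44973]

step 0: x' = [5/11, 21/22], P' = [300/11 -294/11; -294/11 633/22]
step 1: x' = [-12750/3253, 3048/3253], P' = [49377/3253 -46941/3253; -46941/3253 54198/3253]
step 2: x' = [668297/89946, -193973/44973], P' = [1542107/89946 -736898/44973; -736898/44973 836035/44973]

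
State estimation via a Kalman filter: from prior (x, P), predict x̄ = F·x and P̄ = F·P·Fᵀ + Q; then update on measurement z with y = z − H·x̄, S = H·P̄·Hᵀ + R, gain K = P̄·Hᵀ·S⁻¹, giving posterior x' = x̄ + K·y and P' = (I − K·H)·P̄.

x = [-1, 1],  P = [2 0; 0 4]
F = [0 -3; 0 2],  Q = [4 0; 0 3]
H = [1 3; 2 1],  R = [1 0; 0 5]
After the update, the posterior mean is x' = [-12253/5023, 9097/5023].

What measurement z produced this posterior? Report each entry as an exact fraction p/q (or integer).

z = [3, -3]

x̄ = F·x = [-3, 2]
P̄ = F·P·Fᵀ + Q = [40 -24; -24 19]
S = H·P̄·Hᵀ + R = [68 -31; -31 88]
K = P̄·Hᵀ·S⁻¹ = [-1080/5023 2816/5023; 2005/5023 -949/5023]
x' − x̄ = [2816/5023, -949/5023] = K·y
y = (KᵀK)⁻¹·Kᵀ·(x' − x̄) = [0, 1]
z = y + H·x̄ = [0, 1] + [3, -4] = [3, -3]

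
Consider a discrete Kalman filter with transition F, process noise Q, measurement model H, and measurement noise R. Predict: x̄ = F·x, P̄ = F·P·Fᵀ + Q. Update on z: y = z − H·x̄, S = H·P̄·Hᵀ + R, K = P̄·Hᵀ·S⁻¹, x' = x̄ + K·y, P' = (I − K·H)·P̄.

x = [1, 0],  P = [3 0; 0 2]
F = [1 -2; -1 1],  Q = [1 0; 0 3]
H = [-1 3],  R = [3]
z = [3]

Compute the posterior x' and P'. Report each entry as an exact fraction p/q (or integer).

x' = [-34/43, 88/129]
P' = [153/43 40/43; 40/43 71/129]

x̄ = F·x = [1, -1]
P̄ = F·P·Fᵀ + Q = [12 -7; -7 8]
y = z − H·x̄ = [7]
S = H·P̄·Hᵀ + R = [129]
K = P̄·Hᵀ·S⁻¹ = [-11/43; 31/129]
x' = x̄ + K·y = [-34/43, 88/129]
P' = (I − K·H)·P̄ = [153/43 40/43; 40/43 71/129]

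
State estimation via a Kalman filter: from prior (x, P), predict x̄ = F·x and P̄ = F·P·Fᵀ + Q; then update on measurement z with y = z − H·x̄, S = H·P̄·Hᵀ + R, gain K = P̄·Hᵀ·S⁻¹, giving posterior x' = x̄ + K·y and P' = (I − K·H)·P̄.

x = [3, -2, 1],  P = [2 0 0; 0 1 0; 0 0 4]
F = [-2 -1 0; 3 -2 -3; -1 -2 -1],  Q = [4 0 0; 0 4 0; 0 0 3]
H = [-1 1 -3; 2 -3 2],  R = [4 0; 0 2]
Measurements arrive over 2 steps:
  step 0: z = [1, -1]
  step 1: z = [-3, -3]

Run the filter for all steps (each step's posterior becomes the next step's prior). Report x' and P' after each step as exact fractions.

step 0: x̄ = F·x = [-4, 10, 0]
step 0: P̄ = F·P·Fᵀ + Q = [13 -10 6; -10 62 10; 6 10 13]
step 0: y = z − H·x̄ = [-13, 37]
step 0: S = H·P̄·Hᵀ + R = [192 -278; -278 712]
step 0: K = P̄·Hᵀ·S⁻¹ = [-2572/14855 829/29710; -5451/14855 -6009/14855; -5674/14855 -4097/29710]
step 0: x' = x̄ + K·y = [-4259/5942, -584/2971, -813/5942]
step 0: P' = (I − K·H)·P̄ = [59477/14855 36571/14855 -4206/14855; 36571/14855 32278/14855 5837/14855; -4206/14855 5837/14855 10913/14855]
step 1: x̄ = F·x = [4843/2971, -4001/2971, 3704/2971]
step 1: P̄ = F·P·Fᵀ + Q = [95178/2971 -52692/2971 72758/2971; -52692/2971 528942/14855 -116168/14855; 72758/2971 -116168/14855 405287/14855]
step 1: y = z − H·x̄ = [11043/2971, -38010/2971]
step 1: S = H·P̄·Hᵀ + R = [8118503/14855 -10475796/14855; -10475796/14855 15780752/14855]
step 1: K = P̄·Hᵀ·S⁻¹ = [-12696255/77304698 14680955/309218792; -55307319/154609396 -238800917/618437584; -58877943/154609396 -82403745/618437584]
step 1: x' = x̄ + K·y = [63733513/154609396, 700003229/309218792, 474941545/309218792]
step 1: P' = (I − K·H)·P̄ = [301629709/77304698 367447841/154609396 -44747179/154609396; 367447841/154609396 648700369/309218792 118754413/309218792; -44747179/154609396 118754413/309218792 226424105/309218792]

step 0: x' = [-4259/5942, -584/2971, -813/5942], P' = [59477/14855 36571/14855 -4206/14855; 36571/14855 32278/14855 5837/14855; -4206/14855 5837/14855 10913/14855]
step 1: x' = [63733513/154609396, 700003229/309218792, 474941545/309218792], P' = [301629709/77304698 367447841/154609396 -44747179/154609396; 367447841/154609396 648700369/309218792 118754413/309218792; -44747179/154609396 118754413/309218792 226424105/309218792]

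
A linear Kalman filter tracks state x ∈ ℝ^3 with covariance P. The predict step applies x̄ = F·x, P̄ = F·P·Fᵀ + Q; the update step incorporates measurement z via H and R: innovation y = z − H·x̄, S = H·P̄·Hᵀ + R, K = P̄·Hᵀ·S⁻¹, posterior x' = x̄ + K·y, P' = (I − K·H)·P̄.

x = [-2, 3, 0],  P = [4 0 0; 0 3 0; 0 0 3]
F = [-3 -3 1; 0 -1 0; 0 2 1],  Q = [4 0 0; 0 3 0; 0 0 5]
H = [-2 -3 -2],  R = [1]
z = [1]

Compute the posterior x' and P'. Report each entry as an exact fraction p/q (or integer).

x' = [-719/331, -945/331, 1970/331]
P' = [4401/331 -309/331 -3869/331; -309/331 1410/331 -1794/331; -3869/331 -1794/331 6556/331]

x̄ = F·x = [-3, -3, 6]
P̄ = F·P·Fᵀ + Q = [70 9 -15; 9 6 -6; -15 -6 20]
y = z − H·x̄ = [-2]
S = H·P̄·Hᵀ + R = [331]
K = P̄·Hᵀ·S⁻¹ = [-137/331; -24/331; 8/331]
x' = x̄ + K·y = [-719/331, -945/331, 1970/331]
P' = (I − K·H)·P̄ = [4401/331 -309/331 -3869/331; -309/331 1410/331 -1794/331; -3869/331 -1794/331 6556/331]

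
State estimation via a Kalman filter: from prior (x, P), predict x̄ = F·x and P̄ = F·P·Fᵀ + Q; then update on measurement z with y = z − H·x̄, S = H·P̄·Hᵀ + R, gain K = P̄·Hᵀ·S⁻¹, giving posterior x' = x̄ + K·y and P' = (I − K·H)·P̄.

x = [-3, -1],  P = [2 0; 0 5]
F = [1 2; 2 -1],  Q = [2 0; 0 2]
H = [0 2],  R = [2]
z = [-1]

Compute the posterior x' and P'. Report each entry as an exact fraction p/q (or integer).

x̄ = F·x = [-5, -5]
P̄ = F·P·Fᵀ + Q = [24 -6; -6 15]
y = z − H·x̄ = [9]
S = H·P̄·Hᵀ + R = [62]
K = P̄·Hᵀ·S⁻¹ = [-6/31; 15/31]
x' = x̄ + K·y = [-209/31, -20/31]
P' = (I − K·H)·P̄ = [672/31 -6/31; -6/31 15/31]

x' = [-209/31, -20/31]
P' = [672/31 -6/31; -6/31 15/31]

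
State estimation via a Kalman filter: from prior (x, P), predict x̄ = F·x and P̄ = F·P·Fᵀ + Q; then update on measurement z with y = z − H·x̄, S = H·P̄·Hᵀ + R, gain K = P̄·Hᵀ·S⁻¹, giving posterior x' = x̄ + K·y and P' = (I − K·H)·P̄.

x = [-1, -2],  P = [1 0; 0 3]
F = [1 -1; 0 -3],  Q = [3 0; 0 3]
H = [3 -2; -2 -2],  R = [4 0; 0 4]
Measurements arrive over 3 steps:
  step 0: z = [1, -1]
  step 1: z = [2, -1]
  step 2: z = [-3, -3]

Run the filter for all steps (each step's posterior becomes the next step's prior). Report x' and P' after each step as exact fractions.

step 0: x̄ = F·x = [1, 6]
step 0: P̄ = F·P·Fᵀ + Q = [7 9; 9 30]
step 0: y = z − H·x̄ = [10, 13]
step 0: S = H·P̄·Hᵀ + R = [79 60; 60 224]
step 0: K = P̄·Hᵀ·S⁻¹ = [162/881 -677/3524; -339/1762 -2091/7048]
step 0: x' = x̄ + K·y = [1203/3524, 1545/7048]
step 0: P' = (I − K·H)·P̄ = [265/881 147/1762; 147/1762 1797/3524]
step 1: x̄ = F·x = [861/7048, -4635/7048]
step 1: P̄ = F·P·Fᵀ + Q = [12841/3524 4509/3524; 4509/3524 26745/3524]
step 1: y = z − H·x̄ = [2243/7048, -3649/1762]
step 1: S = H·P̄·Hᵀ + R = [182537/3524 5229/881; 5229/881 52128/881]
step 1: K = P̄·Hᵀ·S⁻¹ = [54215/296567 -493130/2669103; -55377/296567 -250051/889701]
step 1: x' = x̄ + K·y = [1502591/2669103, -240253/1779402]
step 1: P' = (I − K·H)·P̄ = [784852/2669103 67136/889701; 67136/889701 144322/296567]
step 2: x̄ = F·x = [3725941/5338206, 240253/593134]
step 2: P̄ = F·P·Fᵀ + Q = [9688243/2669103 365830/296567; 365830/296567 2188599/296567]
step 2: y = z − H·x̄ = [-7622629/1779402, -2119091/2669103]
step 2: S = H·P̄·Hᵀ + R = [15238947/296567 4691722/889701; 4691722/889701 154558708/2669103]
step 2: K = P̄·Hᵀ·S⁻¹ = [179829072/983462297 -363139781/1966924594; -366695727/1966924594 -1103494509/3933849188]
step 2: x' = x̄ + K·y = [60233314/983462297, 2805623751/1966924594]
step 2: P' = (I − K·H)·P̄ = [289119170/983462297 74020611/983462297; 74020611/983462297 955453287/1966924594]

step 0: x' = [1203/3524, 1545/7048], P' = [265/881 147/1762; 147/1762 1797/3524]
step 1: x' = [1502591/2669103, -240253/1779402], P' = [784852/2669103 67136/889701; 67136/889701 144322/296567]
step 2: x' = [60233314/983462297, 2805623751/1966924594], P' = [289119170/983462297 74020611/983462297; 74020611/983462297 955453287/1966924594]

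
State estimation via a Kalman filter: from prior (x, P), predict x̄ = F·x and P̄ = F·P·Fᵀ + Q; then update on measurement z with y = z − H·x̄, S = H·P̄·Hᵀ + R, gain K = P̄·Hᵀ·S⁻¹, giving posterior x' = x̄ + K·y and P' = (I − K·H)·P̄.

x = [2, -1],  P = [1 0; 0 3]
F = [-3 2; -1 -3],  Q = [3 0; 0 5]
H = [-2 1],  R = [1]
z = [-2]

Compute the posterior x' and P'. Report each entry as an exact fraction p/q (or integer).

x' = [-17/10, -53/10]
P' = [591/190 1119/190; 1119/190 2301/190]

x̄ = F·x = [-8, 1]
P̄ = F·P·Fᵀ + Q = [24 -15; -15 33]
y = z − H·x̄ = [-19]
S = H·P̄·Hᵀ + R = [190]
K = P̄·Hᵀ·S⁻¹ = [-63/190; 63/190]
x' = x̄ + K·y = [-17/10, -53/10]
P' = (I − K·H)·P̄ = [591/190 1119/190; 1119/190 2301/190]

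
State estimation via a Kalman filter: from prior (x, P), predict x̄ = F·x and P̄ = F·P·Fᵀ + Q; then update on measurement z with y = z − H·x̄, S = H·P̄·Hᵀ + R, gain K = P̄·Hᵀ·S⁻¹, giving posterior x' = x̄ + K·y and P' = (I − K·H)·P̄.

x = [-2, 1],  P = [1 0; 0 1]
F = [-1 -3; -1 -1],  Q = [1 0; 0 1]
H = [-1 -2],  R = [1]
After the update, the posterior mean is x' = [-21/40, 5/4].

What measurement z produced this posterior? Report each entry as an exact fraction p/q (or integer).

z = [-2]

x̄ = F·x = [-1, 1]
P̄ = F·P·Fᵀ + Q = [11 4; 4 3]
S = H·P̄·Hᵀ + R = [40]
K = P̄·Hᵀ·S⁻¹ = [-19/40; -1/4]
x' − x̄ = [19/40, 1/4] = K·y
y = (KᵀK)⁻¹·Kᵀ·(x' − x̄) = [-1]
z = y + H·x̄ = [-1] + [-1] = [-2]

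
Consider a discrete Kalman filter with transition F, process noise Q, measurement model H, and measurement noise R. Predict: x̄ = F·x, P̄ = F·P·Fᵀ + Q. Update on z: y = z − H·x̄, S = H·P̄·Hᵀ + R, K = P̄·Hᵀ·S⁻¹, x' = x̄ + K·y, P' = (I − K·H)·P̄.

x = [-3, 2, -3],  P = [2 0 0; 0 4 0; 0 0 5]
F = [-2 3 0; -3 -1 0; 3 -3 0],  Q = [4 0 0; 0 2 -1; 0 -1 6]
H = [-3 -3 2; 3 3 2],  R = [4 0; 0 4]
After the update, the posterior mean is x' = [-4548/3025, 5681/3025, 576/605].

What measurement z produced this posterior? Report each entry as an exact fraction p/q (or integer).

x̄ = F·x = [12, 7, -15]
P̄ = F·P·Fᵀ + Q = [48 0 -48; 0 24 -7; -48 -7 60]
S = H·P̄·Hᵀ + R = [1552 -408; -408 232]
K = P̄·Hᵀ·S⁻¹ = [-564/3025 -366/3025; 58/3025 3433/12100; 597/2420 1161/4840]
x' − x̄ = [-40848/3025, -15494/3025, 9651/605] = K·y
y = (KᵀK)⁻¹·Kᵀ·(x' − x̄) = [88, -24]
z = y + H·x̄ = [88, -24] + [-87, 27] = [1, 3]

z = [1, 3]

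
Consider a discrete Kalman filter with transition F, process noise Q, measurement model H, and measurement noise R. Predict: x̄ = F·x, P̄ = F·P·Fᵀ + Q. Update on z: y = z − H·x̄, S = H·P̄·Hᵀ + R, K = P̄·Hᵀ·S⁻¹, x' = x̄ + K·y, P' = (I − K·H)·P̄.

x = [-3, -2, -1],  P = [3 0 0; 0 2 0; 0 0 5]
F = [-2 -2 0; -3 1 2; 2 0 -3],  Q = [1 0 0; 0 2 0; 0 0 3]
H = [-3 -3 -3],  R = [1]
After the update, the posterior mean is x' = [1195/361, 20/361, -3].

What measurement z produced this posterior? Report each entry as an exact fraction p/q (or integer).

z = [-1]

x̄ = F·x = [10, 5, -3]
P̄ = F·P·Fᵀ + Q = [21 14 -12; 14 51 -48; -12 -48 60]
S = H·P̄·Hᵀ + R = [361]
K = P̄·Hᵀ·S⁻¹ = [-69/361; -51/361; 0]
x' − x̄ = [-2415/361, -1785/361, 0] = K·y
y = (KᵀK)⁻¹·Kᵀ·(x' − x̄) = [35]
z = y + H·x̄ = [35] + [-36] = [-1]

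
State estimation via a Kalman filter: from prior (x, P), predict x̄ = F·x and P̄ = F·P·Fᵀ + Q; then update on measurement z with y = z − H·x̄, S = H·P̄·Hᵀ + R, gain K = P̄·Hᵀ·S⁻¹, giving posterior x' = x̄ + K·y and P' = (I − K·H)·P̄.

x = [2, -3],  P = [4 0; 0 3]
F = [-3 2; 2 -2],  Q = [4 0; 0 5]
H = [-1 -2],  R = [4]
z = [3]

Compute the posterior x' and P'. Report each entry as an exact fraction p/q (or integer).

x̄ = F·x = [-12, 10]
P̄ = F·P·Fᵀ + Q = [52 -36; -36 33]
y = z − H·x̄ = [11]
S = H·P̄·Hᵀ + R = [44]
K = P̄·Hᵀ·S⁻¹ = [5/11; -15/22]
x' = x̄ + K·y = [-7, 5/2]
P' = (I − K·H)·P̄ = [472/11 -246/11; -246/11 138/11]

x' = [-7, 5/2]
P' = [472/11 -246/11; -246/11 138/11]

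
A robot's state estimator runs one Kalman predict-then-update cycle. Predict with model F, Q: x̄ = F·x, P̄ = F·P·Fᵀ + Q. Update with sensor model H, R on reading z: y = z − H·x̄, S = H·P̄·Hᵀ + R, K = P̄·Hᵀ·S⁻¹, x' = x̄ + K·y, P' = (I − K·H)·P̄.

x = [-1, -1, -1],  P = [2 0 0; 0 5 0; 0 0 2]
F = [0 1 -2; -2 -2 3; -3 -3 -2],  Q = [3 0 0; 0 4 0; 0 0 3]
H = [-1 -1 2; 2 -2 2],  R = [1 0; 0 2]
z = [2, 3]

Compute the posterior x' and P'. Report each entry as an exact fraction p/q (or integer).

x̄ = F·x = [1, 1, 8]
P̄ = F·P·Fᵀ + Q = [16 -22 -7; -22 50 30; -7 30 74]
y = z − H·x̄ = [-12, -13]
S = H·P̄·Hᵀ + R = [227 170; 170 442]
K = P̄·Hᵀ·S⁻¹ = [-414/2101 7717/35717; 76/191 -1114/3247; 1255/2101 -2226/35717]
x' = x̄ + K·y = [19852/35717, 2225/3247, 58654/35717]
P' = (I − K·H)·P̄ = [36714/35717 7970/3247 58673/35717; 7970/3247 27430/3247 18346/3247; 58673/35717 18346/3247 140907/35717]

x' = [19852/35717, 2225/3247, 58654/35717]
P' = [36714/35717 7970/3247 58673/35717; 7970/3247 27430/3247 18346/3247; 58673/35717 18346/3247 140907/35717]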